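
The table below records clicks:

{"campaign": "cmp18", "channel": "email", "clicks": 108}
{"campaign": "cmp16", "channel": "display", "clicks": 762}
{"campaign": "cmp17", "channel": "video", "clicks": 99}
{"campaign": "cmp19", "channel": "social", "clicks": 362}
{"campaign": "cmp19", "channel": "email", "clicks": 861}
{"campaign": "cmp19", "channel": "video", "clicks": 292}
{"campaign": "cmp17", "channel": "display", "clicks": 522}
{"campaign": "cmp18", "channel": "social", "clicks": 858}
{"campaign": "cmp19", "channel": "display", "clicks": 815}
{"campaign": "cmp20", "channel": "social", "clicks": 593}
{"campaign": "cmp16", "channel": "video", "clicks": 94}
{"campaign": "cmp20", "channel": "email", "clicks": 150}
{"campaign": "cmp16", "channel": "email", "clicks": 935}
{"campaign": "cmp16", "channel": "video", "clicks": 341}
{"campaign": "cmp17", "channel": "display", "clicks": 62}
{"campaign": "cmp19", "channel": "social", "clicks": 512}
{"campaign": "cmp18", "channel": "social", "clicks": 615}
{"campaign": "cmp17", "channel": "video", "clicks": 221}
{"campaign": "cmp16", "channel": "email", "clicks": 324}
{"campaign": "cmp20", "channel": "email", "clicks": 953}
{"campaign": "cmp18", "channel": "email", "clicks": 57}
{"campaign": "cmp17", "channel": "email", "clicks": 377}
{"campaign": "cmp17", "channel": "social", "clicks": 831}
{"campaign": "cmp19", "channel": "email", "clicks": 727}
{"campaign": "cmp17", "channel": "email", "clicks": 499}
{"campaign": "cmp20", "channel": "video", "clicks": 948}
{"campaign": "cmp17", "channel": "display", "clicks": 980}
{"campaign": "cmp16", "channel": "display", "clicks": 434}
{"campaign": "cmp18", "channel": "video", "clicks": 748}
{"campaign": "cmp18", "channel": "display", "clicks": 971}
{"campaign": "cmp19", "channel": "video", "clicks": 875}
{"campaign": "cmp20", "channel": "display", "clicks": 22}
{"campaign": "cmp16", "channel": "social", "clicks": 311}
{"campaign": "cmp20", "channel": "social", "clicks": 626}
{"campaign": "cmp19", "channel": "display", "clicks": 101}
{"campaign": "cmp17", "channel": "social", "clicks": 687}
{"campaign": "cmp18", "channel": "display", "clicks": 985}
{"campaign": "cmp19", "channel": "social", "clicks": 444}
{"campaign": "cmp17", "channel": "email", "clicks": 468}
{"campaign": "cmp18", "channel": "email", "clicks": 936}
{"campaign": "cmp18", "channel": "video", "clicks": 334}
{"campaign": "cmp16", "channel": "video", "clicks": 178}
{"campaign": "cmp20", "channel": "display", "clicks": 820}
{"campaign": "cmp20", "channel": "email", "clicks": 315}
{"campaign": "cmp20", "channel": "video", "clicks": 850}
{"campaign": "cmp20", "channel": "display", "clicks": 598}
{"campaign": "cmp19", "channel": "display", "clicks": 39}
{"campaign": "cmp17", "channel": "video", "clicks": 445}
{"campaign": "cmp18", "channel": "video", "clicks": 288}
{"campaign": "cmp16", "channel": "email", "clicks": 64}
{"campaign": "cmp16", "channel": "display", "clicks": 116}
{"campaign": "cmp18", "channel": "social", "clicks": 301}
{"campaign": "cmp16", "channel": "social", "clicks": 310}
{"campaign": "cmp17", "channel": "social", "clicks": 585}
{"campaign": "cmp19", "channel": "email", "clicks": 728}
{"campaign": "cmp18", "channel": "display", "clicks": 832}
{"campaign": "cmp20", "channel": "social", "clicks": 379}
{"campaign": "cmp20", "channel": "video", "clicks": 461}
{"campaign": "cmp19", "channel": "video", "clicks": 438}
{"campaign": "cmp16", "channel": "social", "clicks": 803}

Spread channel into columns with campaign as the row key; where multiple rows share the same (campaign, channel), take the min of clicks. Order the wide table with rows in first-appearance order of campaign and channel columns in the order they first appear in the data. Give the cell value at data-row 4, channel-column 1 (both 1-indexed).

727

With rows in first-appearance order of campaign, row 4 is campaign=cmp19. channel columns in first-appearance order: email, display, video, social; column 1 is email.
Long rows with campaign=cmp19, channel=email: min(861, 727, 728) = 727.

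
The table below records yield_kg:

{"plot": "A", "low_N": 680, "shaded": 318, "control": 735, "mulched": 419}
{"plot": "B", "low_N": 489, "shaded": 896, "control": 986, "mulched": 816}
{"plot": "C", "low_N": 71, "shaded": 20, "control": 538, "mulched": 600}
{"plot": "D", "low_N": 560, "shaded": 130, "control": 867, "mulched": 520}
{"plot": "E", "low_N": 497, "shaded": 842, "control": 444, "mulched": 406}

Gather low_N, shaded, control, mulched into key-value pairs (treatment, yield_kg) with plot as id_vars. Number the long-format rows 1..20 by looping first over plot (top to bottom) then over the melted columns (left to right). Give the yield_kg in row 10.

20 rows total (5 × 4). Row 10: index ⌊(10-1)/4⌋ = 2 into plot → C; (10-1) mod 4 = 1 into the melted columns → shaded.
So row 10 is (C, shaded, 20); yield_kg = 20.

20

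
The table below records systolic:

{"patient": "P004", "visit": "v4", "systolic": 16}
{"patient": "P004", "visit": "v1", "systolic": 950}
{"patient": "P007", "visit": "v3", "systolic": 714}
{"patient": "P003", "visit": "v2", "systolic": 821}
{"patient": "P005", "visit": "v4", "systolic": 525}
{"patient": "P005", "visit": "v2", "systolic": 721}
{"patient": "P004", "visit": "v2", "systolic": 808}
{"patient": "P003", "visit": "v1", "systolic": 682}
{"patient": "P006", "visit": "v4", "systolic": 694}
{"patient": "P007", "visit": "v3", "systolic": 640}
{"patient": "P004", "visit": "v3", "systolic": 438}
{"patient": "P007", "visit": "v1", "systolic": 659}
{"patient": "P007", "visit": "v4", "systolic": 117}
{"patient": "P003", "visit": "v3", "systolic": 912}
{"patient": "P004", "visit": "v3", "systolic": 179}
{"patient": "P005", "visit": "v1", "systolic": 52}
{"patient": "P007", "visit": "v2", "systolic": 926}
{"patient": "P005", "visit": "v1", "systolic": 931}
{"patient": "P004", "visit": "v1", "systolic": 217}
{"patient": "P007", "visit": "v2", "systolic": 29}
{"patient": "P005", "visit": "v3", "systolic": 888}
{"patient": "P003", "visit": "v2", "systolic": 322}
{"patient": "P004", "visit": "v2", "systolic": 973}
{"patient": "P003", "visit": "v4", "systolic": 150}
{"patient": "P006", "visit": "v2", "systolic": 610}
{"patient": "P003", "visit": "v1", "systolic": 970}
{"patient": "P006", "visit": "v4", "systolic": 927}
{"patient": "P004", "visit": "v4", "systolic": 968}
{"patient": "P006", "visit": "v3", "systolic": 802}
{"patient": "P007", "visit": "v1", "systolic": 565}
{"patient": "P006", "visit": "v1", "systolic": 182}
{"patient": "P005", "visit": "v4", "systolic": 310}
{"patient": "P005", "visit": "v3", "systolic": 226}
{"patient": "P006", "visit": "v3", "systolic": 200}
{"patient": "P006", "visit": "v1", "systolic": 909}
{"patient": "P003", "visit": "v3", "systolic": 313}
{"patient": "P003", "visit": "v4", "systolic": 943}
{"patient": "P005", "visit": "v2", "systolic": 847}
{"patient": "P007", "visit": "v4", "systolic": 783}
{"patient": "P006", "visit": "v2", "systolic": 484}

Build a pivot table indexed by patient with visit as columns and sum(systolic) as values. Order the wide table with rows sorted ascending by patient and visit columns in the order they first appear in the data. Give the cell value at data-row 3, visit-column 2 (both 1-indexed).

983

With rows sorted ascending by patient, row 3 is patient=P005. visit columns in first-appearance order: v4, v1, v3, v2; column 2 is v1.
Long rows with patient=P005, visit=v1: 52 + 931 = 983.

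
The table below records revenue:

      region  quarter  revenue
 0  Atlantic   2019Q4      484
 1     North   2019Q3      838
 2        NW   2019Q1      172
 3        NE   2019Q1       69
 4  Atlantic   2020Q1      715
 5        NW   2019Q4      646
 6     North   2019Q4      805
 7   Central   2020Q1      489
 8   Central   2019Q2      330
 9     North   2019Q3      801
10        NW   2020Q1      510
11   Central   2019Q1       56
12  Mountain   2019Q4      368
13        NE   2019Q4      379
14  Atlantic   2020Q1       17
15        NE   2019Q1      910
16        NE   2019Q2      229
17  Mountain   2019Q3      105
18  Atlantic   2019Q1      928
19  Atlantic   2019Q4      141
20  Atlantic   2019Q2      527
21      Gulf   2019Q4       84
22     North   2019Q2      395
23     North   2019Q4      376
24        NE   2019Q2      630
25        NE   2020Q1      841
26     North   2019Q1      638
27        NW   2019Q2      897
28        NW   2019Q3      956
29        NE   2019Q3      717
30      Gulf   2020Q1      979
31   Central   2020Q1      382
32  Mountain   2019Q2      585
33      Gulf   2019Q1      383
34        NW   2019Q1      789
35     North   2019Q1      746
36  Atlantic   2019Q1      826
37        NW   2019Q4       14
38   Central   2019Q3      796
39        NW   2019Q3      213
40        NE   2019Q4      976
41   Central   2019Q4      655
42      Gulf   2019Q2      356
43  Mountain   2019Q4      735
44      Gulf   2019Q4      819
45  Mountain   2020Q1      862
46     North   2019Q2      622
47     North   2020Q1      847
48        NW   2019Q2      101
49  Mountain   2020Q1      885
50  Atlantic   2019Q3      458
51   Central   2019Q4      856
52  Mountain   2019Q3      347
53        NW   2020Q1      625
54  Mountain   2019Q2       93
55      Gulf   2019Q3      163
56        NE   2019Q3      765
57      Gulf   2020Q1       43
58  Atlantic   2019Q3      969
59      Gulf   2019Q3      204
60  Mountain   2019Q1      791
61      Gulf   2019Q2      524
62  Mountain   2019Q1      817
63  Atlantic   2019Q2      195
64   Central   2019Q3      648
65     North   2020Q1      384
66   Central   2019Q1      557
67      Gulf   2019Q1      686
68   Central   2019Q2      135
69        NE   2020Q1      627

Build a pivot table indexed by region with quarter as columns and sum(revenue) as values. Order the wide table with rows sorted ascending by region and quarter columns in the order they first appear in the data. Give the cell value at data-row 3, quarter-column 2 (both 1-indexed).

With rows sorted ascending by region, row 3 is region=Gulf. quarter columns in first-appearance order: 2019Q4, 2019Q3, 2019Q1, 2020Q1, 2019Q2; column 2 is 2019Q3.
Long rows with region=Gulf, quarter=2019Q3: 163 + 204 = 367.

367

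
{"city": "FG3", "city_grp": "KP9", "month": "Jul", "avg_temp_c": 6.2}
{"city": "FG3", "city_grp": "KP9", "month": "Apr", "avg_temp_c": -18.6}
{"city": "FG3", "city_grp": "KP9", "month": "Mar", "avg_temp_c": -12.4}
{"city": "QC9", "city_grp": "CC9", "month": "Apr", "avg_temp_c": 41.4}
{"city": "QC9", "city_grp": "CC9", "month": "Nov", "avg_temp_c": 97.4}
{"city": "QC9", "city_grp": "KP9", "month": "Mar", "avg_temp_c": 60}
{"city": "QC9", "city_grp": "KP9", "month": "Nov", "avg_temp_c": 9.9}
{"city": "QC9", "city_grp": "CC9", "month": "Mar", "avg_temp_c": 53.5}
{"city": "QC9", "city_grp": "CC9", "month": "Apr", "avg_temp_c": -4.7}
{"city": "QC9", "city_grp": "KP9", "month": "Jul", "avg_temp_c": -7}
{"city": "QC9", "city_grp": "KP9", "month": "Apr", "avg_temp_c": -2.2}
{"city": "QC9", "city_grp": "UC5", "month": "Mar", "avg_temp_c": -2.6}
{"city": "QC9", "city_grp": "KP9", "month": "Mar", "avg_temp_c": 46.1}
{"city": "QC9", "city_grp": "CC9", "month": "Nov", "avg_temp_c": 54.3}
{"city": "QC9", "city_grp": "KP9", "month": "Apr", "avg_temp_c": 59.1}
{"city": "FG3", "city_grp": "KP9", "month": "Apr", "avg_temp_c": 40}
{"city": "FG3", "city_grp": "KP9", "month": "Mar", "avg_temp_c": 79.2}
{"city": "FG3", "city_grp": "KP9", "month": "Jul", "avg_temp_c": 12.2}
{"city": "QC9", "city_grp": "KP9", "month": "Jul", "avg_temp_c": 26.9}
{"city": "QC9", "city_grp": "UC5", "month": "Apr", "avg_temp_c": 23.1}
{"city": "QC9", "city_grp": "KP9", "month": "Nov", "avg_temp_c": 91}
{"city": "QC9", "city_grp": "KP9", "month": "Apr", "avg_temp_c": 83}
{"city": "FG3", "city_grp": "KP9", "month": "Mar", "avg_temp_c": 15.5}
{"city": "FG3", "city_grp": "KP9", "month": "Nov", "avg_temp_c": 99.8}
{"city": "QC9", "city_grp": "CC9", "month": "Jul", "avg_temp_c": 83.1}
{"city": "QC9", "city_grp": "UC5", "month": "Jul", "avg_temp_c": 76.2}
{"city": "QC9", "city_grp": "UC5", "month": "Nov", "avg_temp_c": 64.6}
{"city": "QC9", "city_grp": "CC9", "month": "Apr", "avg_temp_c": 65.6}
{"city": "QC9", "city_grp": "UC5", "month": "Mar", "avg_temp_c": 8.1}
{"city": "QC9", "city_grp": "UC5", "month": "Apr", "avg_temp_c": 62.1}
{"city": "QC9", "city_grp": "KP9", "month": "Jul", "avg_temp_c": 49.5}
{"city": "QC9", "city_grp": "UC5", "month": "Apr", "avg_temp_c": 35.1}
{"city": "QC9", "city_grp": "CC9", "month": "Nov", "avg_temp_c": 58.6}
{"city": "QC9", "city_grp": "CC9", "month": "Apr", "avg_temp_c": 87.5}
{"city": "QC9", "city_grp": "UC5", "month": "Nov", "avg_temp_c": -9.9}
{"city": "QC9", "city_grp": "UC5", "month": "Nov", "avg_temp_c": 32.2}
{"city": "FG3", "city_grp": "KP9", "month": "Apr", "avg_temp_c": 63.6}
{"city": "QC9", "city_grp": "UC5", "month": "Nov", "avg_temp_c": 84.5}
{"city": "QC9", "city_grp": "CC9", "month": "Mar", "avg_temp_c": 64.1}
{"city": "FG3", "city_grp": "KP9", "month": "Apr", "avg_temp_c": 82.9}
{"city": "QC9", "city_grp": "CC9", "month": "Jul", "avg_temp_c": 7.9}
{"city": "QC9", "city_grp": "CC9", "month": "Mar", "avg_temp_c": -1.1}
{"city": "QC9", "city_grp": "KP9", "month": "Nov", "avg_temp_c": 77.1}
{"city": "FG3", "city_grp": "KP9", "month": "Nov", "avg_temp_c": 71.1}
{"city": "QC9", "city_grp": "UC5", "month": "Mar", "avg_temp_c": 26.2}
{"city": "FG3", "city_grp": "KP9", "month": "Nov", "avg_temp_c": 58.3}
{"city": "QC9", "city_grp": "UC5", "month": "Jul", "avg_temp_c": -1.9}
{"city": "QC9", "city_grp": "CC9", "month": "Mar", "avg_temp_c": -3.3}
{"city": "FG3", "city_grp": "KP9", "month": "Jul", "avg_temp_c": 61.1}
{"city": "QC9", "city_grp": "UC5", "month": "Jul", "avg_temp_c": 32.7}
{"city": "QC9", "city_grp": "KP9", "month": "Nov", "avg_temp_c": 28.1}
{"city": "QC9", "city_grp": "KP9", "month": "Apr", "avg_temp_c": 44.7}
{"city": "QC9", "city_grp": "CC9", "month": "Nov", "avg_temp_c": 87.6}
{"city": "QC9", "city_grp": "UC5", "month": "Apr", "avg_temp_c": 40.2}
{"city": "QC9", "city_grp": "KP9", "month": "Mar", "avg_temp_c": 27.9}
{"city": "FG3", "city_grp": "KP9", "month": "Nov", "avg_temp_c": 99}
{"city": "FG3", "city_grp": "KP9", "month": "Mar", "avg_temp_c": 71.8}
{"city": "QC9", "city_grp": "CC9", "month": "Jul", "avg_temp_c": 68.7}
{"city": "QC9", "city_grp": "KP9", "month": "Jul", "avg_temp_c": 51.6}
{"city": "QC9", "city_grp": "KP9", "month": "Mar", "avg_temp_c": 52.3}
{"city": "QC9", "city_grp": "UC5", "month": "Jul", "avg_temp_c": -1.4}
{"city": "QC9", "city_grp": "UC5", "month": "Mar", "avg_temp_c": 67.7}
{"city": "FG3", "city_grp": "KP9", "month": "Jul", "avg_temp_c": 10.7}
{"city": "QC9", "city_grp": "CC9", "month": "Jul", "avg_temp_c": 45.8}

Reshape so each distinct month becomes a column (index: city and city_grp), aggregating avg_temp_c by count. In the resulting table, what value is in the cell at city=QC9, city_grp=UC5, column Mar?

4

Rows with city=QC9, city_grp=UC5 and month=Mar: avg_temp_c values are -2.6, 8.1, 26.2, 67.7.
4 rows match — count = 4.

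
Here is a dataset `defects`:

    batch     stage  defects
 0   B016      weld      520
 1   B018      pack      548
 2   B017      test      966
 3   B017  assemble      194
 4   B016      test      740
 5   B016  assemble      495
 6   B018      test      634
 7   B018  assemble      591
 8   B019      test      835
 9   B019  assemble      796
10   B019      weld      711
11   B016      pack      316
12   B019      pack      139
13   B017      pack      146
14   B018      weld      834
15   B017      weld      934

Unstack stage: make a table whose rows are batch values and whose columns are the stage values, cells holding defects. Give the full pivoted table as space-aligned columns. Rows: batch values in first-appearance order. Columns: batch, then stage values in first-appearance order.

Columns: batch plus the 4 distinct stage values (weld, pack, test, assemble).
For example, row B016 column weld takes defects=520 from the long row (B016, weld).

batch  weld  pack  test  assemble
B016   520   316   740   495     
B018   834   548   634   591     
B017   934   146   966   194     
B019   711   139   835   796     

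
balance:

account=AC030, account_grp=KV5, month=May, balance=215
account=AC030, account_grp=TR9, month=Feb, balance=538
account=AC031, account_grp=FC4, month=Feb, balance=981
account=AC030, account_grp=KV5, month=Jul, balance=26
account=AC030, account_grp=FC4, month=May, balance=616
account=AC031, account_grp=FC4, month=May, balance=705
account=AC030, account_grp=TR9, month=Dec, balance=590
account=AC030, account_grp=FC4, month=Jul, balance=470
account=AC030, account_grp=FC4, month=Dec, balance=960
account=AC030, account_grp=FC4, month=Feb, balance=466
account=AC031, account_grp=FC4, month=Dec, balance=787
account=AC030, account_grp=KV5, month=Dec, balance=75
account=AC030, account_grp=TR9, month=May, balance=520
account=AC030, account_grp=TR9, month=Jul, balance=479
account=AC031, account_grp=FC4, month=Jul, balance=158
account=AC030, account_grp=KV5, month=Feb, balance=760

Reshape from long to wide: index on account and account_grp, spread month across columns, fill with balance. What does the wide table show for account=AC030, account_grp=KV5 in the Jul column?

Wide layout: rows indexed by account and account_grp, columns are the 4 distinct month values (May, Feb, Jul, Dec).
Cell (account=AC030, account_grp=KV5, month=Jul) draws from the long row where account=AC030, account_grp=KV5 and month=Jul, which has balance=26.

26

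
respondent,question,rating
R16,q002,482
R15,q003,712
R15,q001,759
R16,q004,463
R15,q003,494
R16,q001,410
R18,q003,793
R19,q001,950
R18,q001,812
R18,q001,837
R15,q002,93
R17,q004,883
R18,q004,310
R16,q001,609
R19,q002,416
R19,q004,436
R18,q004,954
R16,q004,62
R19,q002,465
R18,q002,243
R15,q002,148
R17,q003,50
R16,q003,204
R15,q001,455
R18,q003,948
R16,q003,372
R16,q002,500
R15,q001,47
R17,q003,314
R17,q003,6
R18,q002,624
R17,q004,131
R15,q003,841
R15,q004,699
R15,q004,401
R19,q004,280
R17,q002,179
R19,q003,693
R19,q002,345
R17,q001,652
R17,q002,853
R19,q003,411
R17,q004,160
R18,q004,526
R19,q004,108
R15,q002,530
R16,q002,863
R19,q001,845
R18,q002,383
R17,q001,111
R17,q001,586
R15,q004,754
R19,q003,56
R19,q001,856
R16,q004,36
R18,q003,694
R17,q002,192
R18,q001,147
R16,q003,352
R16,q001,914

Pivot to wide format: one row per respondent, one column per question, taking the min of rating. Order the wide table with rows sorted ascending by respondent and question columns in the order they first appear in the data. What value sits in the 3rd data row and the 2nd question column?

With rows sorted ascending by respondent, row 3 is respondent=R17. question columns in first-appearance order: q002, q003, q001, q004; column 2 is q003.
Long rows with respondent=R17, question=q003: min(50, 314, 6) = 6.

6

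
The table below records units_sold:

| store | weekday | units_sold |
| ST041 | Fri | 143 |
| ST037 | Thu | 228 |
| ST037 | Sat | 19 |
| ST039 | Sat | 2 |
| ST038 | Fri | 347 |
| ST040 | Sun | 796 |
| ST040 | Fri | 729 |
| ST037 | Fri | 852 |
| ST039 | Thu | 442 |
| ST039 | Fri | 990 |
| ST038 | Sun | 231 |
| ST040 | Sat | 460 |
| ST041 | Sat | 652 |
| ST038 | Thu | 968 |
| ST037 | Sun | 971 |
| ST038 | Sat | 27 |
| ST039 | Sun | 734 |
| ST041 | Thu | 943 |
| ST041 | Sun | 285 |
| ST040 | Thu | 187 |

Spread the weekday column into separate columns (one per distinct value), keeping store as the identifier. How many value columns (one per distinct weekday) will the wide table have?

4 distinct weekday values: Sat, Fri, Thu, Sun.

4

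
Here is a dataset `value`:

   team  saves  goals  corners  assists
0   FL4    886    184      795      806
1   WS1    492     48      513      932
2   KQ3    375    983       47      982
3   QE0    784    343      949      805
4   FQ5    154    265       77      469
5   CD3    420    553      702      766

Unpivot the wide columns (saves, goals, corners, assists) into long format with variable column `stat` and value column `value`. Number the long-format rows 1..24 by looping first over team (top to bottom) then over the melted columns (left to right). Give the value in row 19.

24 rows total (6 × 4). Row 19: index ⌊(19-1)/4⌋ = 4 into team → FQ5; (19-1) mod 4 = 2 into the melted columns → corners.
So row 19 is (FQ5, corners, 77); value = 77.

77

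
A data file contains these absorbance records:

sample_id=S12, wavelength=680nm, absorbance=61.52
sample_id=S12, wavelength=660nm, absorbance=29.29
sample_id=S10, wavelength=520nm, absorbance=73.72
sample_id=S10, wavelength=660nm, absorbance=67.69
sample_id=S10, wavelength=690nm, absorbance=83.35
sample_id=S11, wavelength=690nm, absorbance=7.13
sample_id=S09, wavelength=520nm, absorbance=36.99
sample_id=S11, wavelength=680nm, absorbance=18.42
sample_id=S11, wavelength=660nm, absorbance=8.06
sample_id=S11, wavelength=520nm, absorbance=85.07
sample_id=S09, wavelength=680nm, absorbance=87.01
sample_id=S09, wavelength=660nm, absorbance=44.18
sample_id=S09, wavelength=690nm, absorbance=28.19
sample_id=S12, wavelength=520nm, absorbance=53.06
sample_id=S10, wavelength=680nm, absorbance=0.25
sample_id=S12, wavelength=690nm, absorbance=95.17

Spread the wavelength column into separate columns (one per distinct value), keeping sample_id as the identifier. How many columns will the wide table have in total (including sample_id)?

5

1 column for sample_id plus 4 distinct wavelength values → 5 columns.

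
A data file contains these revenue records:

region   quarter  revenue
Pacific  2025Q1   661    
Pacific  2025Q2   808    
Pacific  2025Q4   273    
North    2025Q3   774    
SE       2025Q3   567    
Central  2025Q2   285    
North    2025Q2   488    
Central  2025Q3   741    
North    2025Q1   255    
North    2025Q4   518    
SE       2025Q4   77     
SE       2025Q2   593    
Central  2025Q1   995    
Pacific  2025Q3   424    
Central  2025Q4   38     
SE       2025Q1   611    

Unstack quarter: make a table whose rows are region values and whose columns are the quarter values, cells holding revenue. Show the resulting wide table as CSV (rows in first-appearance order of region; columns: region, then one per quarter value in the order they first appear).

region,2025Q1,2025Q2,2025Q4,2025Q3
Pacific,661,808,273,424
North,255,488,518,774
SE,611,593,77,567
Central,995,285,38,741

Columns: region plus the 4 distinct quarter values (2025Q1, 2025Q2, 2025Q4, 2025Q3).
For example, row Pacific column 2025Q1 takes revenue=661 from the long row (Pacific, 2025Q1).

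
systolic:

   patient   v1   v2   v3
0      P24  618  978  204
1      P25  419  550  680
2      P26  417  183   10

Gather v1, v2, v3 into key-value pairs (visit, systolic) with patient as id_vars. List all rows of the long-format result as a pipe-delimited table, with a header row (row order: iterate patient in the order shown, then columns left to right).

Each (patient, column) pair becomes one row: 3 × 3 = 9 rows.
For example, (P24, v1) → systolic=618.

| patient | visit | systolic |
| P24 | v1 | 618 |
| P24 | v2 | 978 |
| P24 | v3 | 204 |
| P25 | v1 | 419 |
| P25 | v2 | 550 |
| P25 | v3 | 680 |
| P26 | v1 | 417 |
| P26 | v2 | 183 |
| P26 | v3 | 10 |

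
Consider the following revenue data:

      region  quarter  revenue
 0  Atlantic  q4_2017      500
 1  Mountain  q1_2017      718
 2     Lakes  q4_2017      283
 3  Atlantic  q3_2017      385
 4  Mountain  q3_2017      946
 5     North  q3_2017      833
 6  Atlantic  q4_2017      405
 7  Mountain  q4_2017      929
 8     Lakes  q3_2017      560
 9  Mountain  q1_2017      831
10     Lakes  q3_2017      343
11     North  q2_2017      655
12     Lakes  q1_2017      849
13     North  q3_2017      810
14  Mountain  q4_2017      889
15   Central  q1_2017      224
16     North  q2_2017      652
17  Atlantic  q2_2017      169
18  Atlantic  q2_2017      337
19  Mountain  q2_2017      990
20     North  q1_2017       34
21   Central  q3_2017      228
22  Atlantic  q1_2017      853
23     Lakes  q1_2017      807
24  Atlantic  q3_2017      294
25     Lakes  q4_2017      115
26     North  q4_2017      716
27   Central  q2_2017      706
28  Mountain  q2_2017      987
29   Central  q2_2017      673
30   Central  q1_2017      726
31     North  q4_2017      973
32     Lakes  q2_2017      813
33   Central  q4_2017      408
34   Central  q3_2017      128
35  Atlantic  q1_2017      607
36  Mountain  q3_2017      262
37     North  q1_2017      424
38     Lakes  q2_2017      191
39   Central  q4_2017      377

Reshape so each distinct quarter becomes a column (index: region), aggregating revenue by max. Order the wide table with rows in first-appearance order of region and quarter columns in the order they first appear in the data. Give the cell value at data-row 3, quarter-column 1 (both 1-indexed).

283

With rows in first-appearance order of region, row 3 is region=Lakes. quarter columns in first-appearance order: q4_2017, q1_2017, q3_2017, q2_2017; column 1 is q4_2017.
Long rows with region=Lakes, quarter=q4_2017: max(283, 115) = 283.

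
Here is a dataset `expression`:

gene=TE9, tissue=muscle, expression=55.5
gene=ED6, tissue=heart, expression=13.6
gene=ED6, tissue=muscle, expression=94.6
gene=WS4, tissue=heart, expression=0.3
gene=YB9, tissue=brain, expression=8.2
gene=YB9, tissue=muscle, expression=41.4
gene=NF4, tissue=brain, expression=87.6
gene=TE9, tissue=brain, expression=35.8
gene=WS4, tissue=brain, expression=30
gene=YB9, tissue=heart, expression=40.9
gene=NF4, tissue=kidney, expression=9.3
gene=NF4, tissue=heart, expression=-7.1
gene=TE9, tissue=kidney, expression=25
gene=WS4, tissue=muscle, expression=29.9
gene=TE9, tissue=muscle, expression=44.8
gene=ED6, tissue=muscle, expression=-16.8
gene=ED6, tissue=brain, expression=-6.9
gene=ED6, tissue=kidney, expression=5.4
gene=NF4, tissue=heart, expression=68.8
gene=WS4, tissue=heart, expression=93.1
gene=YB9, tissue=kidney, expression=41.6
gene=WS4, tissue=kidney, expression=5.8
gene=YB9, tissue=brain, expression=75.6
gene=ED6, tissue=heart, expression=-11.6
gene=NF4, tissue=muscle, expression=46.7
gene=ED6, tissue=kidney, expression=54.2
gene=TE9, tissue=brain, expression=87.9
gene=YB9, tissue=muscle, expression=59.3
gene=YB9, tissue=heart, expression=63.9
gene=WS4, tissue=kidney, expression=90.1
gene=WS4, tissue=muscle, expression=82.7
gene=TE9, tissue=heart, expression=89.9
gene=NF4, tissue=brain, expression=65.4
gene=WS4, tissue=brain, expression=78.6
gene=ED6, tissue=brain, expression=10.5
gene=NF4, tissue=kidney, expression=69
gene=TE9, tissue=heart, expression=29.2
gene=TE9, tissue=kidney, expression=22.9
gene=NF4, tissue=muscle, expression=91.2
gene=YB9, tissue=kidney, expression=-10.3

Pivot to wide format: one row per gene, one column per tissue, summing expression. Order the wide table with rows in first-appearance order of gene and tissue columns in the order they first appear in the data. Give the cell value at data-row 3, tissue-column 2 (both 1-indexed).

With rows in first-appearance order of gene, row 3 is gene=WS4. tissue columns in first-appearance order: muscle, heart, brain, kidney; column 2 is heart.
Long rows with gene=WS4, tissue=heart: 0.3 + 93.1 = 93.4.

93.4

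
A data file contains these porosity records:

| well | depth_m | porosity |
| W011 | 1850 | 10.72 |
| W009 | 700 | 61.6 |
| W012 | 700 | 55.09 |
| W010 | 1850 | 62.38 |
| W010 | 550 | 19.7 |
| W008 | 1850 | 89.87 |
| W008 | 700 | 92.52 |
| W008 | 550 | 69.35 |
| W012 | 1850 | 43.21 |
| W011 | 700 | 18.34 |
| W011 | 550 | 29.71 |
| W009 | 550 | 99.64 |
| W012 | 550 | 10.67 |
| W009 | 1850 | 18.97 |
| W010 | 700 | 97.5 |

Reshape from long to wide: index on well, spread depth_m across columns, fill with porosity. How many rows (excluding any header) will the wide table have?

5

5 distinct well values → 5 rows.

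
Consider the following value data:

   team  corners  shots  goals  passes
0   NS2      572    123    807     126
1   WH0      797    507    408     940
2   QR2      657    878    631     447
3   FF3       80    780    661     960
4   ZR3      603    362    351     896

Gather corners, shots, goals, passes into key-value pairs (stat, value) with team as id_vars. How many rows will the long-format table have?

5 team values × 4 melted columns = 20 rows.

20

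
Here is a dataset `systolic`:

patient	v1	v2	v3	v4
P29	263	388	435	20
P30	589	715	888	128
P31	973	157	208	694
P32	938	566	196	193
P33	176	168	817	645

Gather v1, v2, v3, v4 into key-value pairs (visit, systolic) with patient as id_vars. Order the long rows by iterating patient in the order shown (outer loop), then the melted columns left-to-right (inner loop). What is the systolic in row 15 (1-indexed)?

20 rows total (5 × 4). Row 15: index ⌊(15-1)/4⌋ = 3 into patient → P32; (15-1) mod 4 = 2 into the melted columns → v3.
So row 15 is (P32, v3, 196); systolic = 196.

196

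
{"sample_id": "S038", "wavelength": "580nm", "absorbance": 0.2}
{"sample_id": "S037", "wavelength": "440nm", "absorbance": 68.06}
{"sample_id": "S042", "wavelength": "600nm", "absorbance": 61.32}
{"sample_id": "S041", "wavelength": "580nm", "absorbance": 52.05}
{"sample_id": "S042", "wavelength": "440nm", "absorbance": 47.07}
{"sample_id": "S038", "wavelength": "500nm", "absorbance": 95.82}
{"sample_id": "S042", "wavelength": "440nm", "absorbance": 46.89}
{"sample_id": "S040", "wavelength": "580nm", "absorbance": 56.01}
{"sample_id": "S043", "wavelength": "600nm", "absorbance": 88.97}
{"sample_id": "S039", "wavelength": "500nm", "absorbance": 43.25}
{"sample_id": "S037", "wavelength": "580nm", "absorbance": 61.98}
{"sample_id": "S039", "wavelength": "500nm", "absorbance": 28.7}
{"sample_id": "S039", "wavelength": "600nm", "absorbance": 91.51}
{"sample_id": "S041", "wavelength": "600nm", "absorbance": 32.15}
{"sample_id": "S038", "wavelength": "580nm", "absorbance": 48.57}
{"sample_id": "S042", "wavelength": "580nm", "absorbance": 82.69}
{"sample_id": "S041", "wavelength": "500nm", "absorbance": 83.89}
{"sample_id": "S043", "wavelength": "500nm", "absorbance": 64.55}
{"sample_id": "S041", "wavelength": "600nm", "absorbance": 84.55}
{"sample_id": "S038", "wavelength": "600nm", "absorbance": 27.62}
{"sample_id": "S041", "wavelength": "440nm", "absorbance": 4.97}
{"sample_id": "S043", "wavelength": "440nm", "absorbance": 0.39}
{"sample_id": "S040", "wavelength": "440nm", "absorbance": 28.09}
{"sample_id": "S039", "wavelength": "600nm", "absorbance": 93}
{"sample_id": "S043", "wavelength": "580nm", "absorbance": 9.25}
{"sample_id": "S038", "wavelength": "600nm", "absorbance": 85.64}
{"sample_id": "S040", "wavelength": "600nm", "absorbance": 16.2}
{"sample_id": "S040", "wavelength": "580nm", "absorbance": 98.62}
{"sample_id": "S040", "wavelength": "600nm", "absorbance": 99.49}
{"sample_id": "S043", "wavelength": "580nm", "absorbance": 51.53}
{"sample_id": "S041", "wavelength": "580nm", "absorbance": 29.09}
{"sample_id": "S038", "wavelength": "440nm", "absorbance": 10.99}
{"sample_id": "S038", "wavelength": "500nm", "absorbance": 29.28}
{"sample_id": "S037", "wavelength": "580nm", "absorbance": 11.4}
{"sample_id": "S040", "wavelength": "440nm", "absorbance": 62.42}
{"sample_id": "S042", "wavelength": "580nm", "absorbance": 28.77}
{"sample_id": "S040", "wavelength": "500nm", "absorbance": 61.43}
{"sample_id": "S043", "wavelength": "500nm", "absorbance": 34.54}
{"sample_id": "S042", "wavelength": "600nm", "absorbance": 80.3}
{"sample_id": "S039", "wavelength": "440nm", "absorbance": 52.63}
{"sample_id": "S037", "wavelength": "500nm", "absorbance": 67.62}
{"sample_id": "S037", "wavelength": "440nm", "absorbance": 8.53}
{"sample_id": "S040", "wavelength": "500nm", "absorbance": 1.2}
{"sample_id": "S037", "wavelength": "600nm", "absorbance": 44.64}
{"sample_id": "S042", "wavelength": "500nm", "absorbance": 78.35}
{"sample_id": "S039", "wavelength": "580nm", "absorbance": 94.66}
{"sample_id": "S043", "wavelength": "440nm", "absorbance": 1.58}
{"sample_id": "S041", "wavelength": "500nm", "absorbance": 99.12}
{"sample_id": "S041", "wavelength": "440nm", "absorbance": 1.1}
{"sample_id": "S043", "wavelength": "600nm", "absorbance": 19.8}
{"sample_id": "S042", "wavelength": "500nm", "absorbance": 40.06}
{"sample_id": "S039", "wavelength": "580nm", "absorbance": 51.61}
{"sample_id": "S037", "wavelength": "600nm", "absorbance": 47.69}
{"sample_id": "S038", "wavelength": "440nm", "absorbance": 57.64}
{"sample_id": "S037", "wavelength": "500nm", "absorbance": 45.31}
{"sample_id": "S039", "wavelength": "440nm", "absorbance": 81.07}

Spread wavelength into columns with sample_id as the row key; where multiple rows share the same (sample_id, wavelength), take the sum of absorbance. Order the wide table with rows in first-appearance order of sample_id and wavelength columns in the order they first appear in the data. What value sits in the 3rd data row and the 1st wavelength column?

With rows in first-appearance order of sample_id, row 3 is sample_id=S042. wavelength columns in first-appearance order: 580nm, 440nm, 600nm, 500nm; column 1 is 580nm.
Long rows with sample_id=S042, wavelength=580nm: 82.69 + 28.77 = 111.46.

111.46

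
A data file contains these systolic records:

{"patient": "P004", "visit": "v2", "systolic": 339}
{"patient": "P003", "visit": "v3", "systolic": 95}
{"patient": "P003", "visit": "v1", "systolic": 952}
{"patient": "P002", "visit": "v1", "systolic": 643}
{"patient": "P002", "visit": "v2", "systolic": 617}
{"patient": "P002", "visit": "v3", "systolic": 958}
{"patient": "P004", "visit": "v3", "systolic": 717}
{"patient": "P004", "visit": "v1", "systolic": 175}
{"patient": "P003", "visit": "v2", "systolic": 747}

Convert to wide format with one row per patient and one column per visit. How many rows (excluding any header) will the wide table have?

3

3 distinct patient values → 3 rows.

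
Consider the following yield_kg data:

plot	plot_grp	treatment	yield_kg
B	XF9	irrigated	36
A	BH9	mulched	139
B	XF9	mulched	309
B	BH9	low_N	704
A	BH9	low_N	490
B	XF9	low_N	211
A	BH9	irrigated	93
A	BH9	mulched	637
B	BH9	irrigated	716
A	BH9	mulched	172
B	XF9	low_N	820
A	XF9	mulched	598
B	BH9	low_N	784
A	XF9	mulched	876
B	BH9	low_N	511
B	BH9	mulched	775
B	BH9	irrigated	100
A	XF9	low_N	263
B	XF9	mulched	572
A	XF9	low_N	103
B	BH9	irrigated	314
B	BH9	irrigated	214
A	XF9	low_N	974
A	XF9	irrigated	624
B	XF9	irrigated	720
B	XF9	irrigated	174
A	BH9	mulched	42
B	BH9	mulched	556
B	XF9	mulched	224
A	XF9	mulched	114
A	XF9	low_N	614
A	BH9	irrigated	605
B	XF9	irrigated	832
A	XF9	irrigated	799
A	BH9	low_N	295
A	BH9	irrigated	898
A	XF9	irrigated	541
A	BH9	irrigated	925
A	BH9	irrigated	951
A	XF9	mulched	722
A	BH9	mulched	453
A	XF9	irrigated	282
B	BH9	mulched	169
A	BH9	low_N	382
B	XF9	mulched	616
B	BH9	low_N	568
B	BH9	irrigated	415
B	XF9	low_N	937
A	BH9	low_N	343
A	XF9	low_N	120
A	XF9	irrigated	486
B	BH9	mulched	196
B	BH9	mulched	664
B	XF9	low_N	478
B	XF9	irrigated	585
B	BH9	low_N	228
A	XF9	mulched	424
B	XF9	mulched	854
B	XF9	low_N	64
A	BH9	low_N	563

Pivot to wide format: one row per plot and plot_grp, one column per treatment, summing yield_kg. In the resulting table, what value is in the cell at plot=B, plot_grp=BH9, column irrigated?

1759

Rows with plot=B, plot_grp=BH9 and treatment=irrigated: yield_kg values are 716, 100, 314, 214, 415.
716 + 100 + 314 + 214 + 415 = 1759.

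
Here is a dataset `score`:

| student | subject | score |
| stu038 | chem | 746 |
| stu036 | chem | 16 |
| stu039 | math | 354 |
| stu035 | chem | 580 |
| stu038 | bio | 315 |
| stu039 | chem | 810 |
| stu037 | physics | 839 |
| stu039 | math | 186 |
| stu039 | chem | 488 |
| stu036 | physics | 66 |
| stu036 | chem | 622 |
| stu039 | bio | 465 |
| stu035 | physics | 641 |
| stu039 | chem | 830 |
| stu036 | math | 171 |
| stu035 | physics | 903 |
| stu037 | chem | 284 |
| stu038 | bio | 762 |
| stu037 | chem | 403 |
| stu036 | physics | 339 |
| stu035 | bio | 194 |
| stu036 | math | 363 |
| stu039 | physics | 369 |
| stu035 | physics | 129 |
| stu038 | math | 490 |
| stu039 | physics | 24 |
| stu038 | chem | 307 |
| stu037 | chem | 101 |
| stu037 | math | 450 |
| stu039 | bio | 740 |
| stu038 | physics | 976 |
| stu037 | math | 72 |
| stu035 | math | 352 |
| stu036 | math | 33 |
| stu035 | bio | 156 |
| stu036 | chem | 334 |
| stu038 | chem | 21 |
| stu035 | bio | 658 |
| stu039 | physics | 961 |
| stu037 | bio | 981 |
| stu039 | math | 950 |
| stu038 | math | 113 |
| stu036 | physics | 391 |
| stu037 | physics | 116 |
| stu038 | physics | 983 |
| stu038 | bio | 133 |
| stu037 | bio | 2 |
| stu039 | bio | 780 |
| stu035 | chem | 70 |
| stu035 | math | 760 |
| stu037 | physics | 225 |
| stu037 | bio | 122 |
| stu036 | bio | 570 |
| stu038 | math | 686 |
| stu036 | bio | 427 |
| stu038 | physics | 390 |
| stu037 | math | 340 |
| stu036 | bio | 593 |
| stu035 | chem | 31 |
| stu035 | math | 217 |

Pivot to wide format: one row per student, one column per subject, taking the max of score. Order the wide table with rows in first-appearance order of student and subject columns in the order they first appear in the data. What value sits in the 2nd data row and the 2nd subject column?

363

With rows in first-appearance order of student, row 2 is student=stu036. subject columns in first-appearance order: chem, math, bio, physics; column 2 is math.
Long rows with student=stu036, subject=math: max(171, 363, 33) = 363.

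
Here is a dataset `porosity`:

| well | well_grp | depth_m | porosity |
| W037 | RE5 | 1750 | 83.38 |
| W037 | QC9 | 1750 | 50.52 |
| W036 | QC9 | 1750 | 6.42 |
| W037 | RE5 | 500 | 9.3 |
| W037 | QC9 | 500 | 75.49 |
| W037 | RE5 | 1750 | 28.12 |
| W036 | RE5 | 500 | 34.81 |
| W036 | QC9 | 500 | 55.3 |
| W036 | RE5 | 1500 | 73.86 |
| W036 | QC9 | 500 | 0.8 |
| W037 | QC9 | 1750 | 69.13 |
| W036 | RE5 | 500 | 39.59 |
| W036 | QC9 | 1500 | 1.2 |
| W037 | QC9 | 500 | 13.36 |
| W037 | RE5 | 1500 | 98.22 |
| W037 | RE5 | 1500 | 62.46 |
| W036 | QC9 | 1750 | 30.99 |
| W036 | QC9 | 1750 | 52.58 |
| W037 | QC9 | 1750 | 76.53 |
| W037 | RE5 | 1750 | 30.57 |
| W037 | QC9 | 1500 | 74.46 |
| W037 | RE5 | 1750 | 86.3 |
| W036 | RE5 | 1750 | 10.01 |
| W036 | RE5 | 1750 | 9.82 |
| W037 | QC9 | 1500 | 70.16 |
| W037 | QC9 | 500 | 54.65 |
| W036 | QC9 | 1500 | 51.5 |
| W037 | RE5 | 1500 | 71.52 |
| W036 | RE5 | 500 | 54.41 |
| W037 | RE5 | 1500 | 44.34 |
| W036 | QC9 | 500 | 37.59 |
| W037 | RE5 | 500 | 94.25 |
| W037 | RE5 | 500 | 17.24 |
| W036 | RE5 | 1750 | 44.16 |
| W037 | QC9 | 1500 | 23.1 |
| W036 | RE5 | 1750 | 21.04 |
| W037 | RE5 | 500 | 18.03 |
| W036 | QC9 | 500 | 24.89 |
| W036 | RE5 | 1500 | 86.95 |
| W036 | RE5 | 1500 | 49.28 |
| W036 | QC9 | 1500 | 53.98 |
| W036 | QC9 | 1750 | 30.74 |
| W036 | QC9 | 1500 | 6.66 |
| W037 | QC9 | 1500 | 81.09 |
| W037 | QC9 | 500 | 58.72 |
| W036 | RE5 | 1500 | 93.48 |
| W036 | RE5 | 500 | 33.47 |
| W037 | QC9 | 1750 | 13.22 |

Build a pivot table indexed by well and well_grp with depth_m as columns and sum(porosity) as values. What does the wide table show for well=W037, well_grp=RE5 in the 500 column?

Rows with well=W037, well_grp=RE5 and depth_m=500: porosity values are 9.3, 94.25, 17.24, 18.03.
9.3 + 94.25 + 17.24 + 18.03 = 138.82.

138.82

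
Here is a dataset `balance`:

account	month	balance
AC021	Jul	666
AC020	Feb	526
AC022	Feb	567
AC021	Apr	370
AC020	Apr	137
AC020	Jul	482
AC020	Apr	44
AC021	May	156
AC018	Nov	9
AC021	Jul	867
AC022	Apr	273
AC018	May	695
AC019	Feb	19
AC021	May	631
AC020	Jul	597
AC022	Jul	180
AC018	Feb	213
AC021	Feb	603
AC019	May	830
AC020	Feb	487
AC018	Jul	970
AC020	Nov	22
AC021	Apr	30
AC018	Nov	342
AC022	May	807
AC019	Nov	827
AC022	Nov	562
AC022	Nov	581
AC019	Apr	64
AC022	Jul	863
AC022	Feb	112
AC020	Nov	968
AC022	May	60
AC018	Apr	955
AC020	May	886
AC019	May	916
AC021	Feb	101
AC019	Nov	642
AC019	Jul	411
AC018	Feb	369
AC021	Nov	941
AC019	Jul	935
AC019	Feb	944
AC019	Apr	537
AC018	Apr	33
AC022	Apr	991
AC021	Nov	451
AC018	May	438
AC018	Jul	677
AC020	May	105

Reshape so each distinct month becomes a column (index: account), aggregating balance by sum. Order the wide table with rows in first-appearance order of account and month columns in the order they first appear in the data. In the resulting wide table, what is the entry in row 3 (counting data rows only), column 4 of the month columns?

867

With rows in first-appearance order of account, row 3 is account=AC022. month columns in first-appearance order: Jul, Feb, Apr, May, Nov; column 4 is May.
Long rows with account=AC022, month=May: 807 + 60 = 867.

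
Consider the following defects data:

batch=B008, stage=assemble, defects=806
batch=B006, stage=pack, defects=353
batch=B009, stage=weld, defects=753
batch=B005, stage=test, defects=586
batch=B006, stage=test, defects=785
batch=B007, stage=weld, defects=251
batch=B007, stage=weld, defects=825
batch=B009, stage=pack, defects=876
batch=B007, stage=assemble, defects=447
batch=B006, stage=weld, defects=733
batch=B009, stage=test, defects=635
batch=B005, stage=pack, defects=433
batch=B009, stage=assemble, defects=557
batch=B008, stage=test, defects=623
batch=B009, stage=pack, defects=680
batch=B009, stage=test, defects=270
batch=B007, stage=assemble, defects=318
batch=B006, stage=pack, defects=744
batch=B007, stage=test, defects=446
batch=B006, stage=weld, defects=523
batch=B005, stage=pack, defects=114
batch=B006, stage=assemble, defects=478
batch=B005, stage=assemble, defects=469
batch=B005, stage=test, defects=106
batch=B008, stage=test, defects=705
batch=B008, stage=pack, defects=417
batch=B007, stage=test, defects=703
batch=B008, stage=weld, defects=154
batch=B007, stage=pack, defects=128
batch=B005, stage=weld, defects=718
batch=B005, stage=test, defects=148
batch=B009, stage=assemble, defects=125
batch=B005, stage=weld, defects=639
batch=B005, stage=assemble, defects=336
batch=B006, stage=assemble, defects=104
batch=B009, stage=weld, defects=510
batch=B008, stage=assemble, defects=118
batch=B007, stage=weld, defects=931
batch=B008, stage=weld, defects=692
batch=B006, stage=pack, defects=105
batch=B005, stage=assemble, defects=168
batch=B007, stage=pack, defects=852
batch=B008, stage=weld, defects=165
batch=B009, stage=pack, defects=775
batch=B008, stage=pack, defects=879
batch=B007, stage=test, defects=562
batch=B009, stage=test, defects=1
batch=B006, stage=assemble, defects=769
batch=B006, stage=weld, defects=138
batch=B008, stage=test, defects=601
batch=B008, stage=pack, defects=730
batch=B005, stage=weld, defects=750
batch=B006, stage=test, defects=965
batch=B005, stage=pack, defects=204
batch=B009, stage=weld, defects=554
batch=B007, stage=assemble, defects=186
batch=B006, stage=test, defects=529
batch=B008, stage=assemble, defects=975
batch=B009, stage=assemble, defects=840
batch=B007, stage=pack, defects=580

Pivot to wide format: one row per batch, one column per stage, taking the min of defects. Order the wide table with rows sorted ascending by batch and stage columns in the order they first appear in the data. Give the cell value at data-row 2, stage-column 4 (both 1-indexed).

529

With rows sorted ascending by batch, row 2 is batch=B006. stage columns in first-appearance order: assemble, pack, weld, test; column 4 is test.
Long rows with batch=B006, stage=test: min(785, 965, 529) = 529.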